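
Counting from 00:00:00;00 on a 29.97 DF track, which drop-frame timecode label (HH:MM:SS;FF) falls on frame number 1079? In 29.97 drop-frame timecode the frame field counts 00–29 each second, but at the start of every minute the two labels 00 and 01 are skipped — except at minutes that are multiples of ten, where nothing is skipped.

00:00:35;29

Ten DF minutes hold 17982 frames, so frame 1079 lies in block 0 (frames 0–17981) with 1079 frames into that block.
The block's first minute is 1800 frames and the rest 1798 each; 1079 frames reaches minute 0, so 0 × 18 + 0 × 2 = 0 labels have been skipped so far.
Adding those back, label number 1079 + 0 = 1079 at 30 labels/s is 35 s + 29 f = 0 h 0 min 35 s frame 29, i.e. 00:00:35;29.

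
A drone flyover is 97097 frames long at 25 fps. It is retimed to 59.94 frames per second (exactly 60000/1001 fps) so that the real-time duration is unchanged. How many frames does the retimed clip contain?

Target frames = source frames × (target rate / source rate) = 97097 × (60000/1001)/(25) = 97097 × 2400/1001 = 232800.

232800 frames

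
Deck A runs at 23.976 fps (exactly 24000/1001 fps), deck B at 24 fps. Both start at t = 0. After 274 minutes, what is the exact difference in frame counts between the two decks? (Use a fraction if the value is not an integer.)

394560/1001 frames

274 min = 16440 s.
A emits 24000/1001 × 16440 = 394560000/1001 frames; B emits 24 × 16440 = 394560.
Difference = 394560/1001 frames (≈ 394.1658); B is ahead of A.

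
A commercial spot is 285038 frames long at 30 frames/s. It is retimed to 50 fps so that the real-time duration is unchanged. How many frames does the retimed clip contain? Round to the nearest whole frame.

Frames at target rate = 285038 × (50) / (30) = 1425190/3 ≈ 475063.333.
Nearest whole frame: 475063.

475063 frames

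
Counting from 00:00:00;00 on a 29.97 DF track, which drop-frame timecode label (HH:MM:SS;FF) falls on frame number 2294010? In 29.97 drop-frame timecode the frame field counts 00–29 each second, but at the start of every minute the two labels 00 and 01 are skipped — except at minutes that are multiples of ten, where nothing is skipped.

Ten DF minutes hold 17982 frames, so frame 2294010 lies in block 127 (frames 2283714–2301695) with 10296 frames into that block.
The block's first minute is 1800 frames and the rest 1798 each; 10296 frames reaches minute 5, so 127 × 18 + 5 × 2 = 2296 labels have been skipped so far.
Adding those back, label number 2294010 + 2296 = 2296306 at 30 labels/s is 76543 s + 16 f = 21 h 15 min 43 s frame 16, i.e. 21:15:43;16.

21:15:43;16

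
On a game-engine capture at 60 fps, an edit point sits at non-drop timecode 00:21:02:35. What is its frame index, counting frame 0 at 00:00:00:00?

frame 75755

Total seconds to the label: (0 × 3600 + 21 × 60 + 2) = 1262.
Frame index = 1262 × 60 + 35 = 75755.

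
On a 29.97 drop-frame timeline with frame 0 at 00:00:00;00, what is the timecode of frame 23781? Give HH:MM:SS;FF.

Each 10-minute DF block holds 10 × 60 × 30 − 9 × 2 = 17982 frames. 23781 ÷ 17982 → 1 full block, remainder 5799.
Within the partial block the first minute is 1800 frames and each further minute 1798, so 3 further minute boundaries passed. Total skipped labels = 18 × 1 + 2 × 3 = 24.
Non-drop label index = 23781 + 24 = 23805; at 30 labels/s that is 00:13:13:15, i.e. DF 00:13:13;15.

00:13:13;15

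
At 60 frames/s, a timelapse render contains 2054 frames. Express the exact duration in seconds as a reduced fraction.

Running time = 2054 ÷ (60) = 2054 × 1/60 = 1027/30 s.

1027/30 seconds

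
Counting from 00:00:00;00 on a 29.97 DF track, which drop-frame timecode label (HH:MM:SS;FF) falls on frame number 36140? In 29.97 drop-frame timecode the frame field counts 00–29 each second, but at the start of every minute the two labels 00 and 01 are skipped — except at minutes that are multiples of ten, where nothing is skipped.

Each 10-minute DF block holds 10 × 60 × 30 − 9 × 2 = 17982 frames. 36140 ÷ 17982 → 2 full blocks, remainder 176.
Within the partial block the first minute is 1800 frames and each further minute 1798, so 0 further minute boundaries passed. Total skipped labels = 18 × 2 + 2 × 0 = 36.
Non-drop label index = 36140 + 36 = 36176; at 30 labels/s that is 00:20:05:26, i.e. DF 00:20:05;26.

00:20:05;26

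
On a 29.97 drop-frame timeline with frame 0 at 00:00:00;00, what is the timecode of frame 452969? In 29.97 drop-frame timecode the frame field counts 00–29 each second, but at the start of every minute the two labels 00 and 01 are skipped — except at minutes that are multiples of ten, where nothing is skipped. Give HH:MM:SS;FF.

04:11:54;01

Ten DF minutes hold 17982 frames, so frame 452969 lies in block 25 (frames 449550–467531) with 3419 frames into that block.
The block's first minute is 1800 frames and the rest 1798 each; 3419 frames reaches minute 1, so 25 × 18 + 1 × 2 = 452 labels have been skipped so far.
Adding those back, label number 452969 + 452 = 453421 at 30 labels/s is 15114 s + 1 f = 4 h 11 min 54 s frame 1, i.e. 04:11:54;01.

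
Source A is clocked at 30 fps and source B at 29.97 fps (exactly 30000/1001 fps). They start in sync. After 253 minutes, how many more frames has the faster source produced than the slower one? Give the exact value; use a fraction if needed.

41400/91 frames

253 min = 15180 s.
A emits 30 × 15180 = 455400 frames; B emits 30000/1001 × 15180 = 41400000/91.
Difference = 41400/91 frames (≈ 454.9451); B is behind A.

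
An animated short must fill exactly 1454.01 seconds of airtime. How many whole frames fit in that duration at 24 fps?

34896 frames

Frames = 1454.01 × 24 = 872406/25 ≈ 34896.2400.
Complete frames: 34896.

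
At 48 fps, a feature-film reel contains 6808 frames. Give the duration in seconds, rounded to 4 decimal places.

141.8333 seconds

Running time = 6808 × 1/48 = 851/6 s ≈ 141.8333 s.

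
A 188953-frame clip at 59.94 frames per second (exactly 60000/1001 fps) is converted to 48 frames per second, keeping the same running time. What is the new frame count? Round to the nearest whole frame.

151314 frames

Frames at target rate = 188953 × (48) / (60000/1001) = 189141953/1250 ≈ 151313.562.
Nearest whole frame: 151314.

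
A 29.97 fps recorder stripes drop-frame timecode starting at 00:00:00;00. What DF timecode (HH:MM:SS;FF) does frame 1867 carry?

Each 10-minute DF block holds 10 × 60 × 30 − 9 × 2 = 17982 frames. 1867 ÷ 17982 → 0 full blocks, remainder 1867.
Within the partial block the first minute is 1800 frames and each further minute 1798, so 1 further minute boundary passed. Total skipped labels = 18 × 0 + 2 × 1 = 2.
Non-drop label index = 1867 + 2 = 1869; at 30 labels/s that is 00:01:02:09, i.e. DF 00:01:02;09.

00:01:02;09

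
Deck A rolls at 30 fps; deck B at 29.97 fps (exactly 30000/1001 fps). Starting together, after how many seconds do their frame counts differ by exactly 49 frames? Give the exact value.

49049/30 seconds

The gap grows by |30000/1001 − 30| = 30/1001 frames per second.
Time for a 49-frame gap: 49 ÷ (30/1001) = 49049/30 s.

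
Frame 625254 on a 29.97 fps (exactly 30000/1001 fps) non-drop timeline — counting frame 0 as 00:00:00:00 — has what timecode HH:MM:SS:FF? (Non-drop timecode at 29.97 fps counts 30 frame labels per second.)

05:47:21:24

625254 ÷ 30 = 20841 full seconds, remainder 24 frames.
20841 s = 5 h 47 min 21 s.
Timecode: 05:47:21:24.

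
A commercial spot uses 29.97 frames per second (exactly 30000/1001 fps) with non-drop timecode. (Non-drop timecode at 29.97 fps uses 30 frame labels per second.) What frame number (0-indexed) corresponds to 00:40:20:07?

frame 72607

Total seconds to the label: (0 × 3600 + 40 × 60 + 20) = 2420.
Frame index = 2420 × 30 + 7 = 72607.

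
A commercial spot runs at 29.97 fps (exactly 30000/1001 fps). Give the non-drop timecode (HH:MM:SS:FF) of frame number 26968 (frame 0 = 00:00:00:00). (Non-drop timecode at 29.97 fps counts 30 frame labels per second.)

26968 ÷ 30 = 898 full seconds, remainder 28 frames.
898 s = 0 h 14 min 58 s.
Timecode: 00:14:58:28.

00:14:58:28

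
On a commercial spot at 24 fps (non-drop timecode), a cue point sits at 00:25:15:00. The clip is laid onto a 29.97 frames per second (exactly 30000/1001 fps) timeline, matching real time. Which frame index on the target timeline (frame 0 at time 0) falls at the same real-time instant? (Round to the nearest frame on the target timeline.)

frame 45405

Source frame index: (0×3600 + 25×60 + 15) × 24 + 0 = 36360.
Real time: 36360 / (24) = 1515 s.
Target frame: (1515) × (30000/1001) = 45450000/1001 ≈ 45404.595 → 45405.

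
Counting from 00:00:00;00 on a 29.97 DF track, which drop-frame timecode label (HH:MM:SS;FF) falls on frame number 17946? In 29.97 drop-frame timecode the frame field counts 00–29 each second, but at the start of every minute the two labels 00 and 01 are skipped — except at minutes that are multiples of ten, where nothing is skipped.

Each 10-minute DF block holds 10 × 60 × 30 − 9 × 2 = 17982 frames. 17946 ÷ 17982 → 0 full blocks, remainder 17946.
Within the partial block the first minute is 1800 frames and each further minute 1798, so 9 further minute boundaries passed. Total skipped labels = 18 × 0 + 2 × 9 = 18.
Non-drop label index = 17946 + 18 = 17964; at 30 labels/s that is 00:09:58:24, i.e. DF 00:09:58;24.

00:09:58;24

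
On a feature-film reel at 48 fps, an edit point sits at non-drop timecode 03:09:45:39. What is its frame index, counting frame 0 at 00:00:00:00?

frame 546519

Total seconds to the label: (3 × 3600 + 9 × 60 + 45) = 11385.
Frame index = 11385 × 48 + 39 = 546519.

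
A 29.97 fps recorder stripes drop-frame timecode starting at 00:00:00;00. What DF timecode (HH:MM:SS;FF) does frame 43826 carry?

Ten DF minutes hold 17982 frames, so frame 43826 lies in block 2 (frames 35964–53945) with 7862 frames into that block.
The block's first minute is 1800 frames and the rest 1798 each; 7862 frames reaches minute 4, so 2 × 18 + 4 × 2 = 44 labels have been skipped so far.
Adding those back, label number 43826 + 44 = 43870 at 30 labels/s is 1462 s + 10 f = 0 h 24 min 22 s frame 10, i.e. 00:24:22;10.

00:24:22;10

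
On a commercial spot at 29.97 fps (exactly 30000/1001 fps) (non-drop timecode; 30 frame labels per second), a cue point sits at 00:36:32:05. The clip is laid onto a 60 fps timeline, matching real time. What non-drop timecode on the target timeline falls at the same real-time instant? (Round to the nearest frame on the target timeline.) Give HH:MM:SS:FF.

Source frame index: (0×3600 + 36×60 + 32) × 30 + 5 = 65765.
Real time: 65765 / (30000/1001) = 13166153/6000 s.
Target frame: (13166153/6000) × (60) = 13166153/100 ≈ 131661.530 → 131662.
At 60 labels/s: frame 131662 → 00:36:34:22.

00:36:34:22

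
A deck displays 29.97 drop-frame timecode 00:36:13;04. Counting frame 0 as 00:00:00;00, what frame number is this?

Complete 10-minute blocks: 3, each 17982 frames → 53946.
Remaining 6 whole minutes in the current block: 1800 + 5 × 1798 = 10790 frames.
Within the current minute: 13 × 30 + 4 − 2 = 392 (labels ;00/;01 skipped at this minute). Total = 53946 + 10790 + 392 = 65128.

65128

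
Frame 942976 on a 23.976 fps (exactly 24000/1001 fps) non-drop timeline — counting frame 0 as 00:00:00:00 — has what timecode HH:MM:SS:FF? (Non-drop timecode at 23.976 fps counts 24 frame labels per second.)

942976 ÷ 24 = 39290 full seconds, remainder 16 frames.
39290 s = 10 h 54 min 50 s.
Timecode: 10:54:50:16.

10:54:50:16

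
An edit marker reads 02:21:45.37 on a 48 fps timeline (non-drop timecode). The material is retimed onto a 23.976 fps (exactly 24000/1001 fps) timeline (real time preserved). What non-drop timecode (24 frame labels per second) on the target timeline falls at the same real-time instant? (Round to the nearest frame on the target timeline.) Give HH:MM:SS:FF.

Source frame index: (2×3600 + 21×60 + 45) × 48 + 37 = 408277.
Real time: 408277 / (48) = 408277/48 s.
Target frame: (408277/48) × (24000/1001) = 204138500/1001 ≈ 203934.565 → 203935.
At 24 labels/s: frame 203935 → 02:21:37:07.

02:21:37:07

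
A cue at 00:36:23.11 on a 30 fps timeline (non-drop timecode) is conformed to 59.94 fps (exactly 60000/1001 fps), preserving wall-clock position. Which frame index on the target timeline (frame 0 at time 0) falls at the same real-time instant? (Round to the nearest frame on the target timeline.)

frame 130871

Source frame index: (0×3600 + 36×60 + 23) × 30 + 11 = 65501.
Real time: 65501 / (30) = 65501/30 s.
Target frame: (65501/30) × (60000/1001) = 131002000/1001 ≈ 130871.129 → 130871.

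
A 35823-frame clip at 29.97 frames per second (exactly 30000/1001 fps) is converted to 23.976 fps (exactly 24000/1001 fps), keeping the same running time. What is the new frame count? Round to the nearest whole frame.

Frames at target rate = 35823 × (24000/1001) / (30000/1001) = 143292/5 ≈ 28658.400.
Nearest whole frame: 28658.

28658 frames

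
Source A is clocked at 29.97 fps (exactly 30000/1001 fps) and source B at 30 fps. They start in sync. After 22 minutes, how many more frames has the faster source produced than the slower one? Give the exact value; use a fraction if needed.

3600/91 frames

22 min = 1320 s.
A emits 30000/1001 × 1320 = 3600000/91 frames; B emits 30 × 1320 = 39600.
Difference = 3600/91 frames (≈ 39.5604); B is ahead of A.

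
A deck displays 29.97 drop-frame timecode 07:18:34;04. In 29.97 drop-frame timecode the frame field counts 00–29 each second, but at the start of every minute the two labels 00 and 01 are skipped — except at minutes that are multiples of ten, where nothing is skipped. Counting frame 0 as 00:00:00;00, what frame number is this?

As if non-drop at 30 labels/s: (7 × 3600 + 18 × 60 + 34) × 30 + 4 = 789424.
Minute boundaries passed: 438; those not divisible by 10: 438 − 43 = 395; dropped labels = 2 × 395 = 790.
Actual frame index = 789424 − 790 = 788634.

788634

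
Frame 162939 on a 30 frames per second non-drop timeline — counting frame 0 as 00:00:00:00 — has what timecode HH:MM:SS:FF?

01:30:31:09

162939 ÷ 30 = 5431 full seconds, remainder 9 frames.
5431 s = 1 h 30 min 31 s.
Timecode: 01:30:31:09.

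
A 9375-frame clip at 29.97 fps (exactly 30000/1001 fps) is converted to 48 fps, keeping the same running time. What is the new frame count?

15015 frames

Target frames = source frames × (target rate / source rate) = 9375 × (48)/(30000/1001) = 9375 × 1001/625 = 15015.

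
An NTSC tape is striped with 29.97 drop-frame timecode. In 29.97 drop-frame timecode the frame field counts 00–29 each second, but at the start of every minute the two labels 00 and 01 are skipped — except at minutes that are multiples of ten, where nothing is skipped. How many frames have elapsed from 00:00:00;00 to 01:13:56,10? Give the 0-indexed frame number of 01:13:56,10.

132958

Complete 10-minute blocks: 7, each 17982 frames → 125874.
Remaining 3 whole minutes in the current block: 1800 + 2 × 1798 = 5396 frames.
Within the current minute: 56 × 30 + 10 − 2 = 1688 (labels ;00/;01 skipped at this minute). Total = 125874 + 5396 + 1688 = 132958.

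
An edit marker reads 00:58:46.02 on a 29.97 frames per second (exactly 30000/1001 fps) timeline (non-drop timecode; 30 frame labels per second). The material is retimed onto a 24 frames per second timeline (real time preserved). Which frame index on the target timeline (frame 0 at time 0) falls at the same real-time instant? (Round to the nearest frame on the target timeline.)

frame 84710

Source frame index: (0×3600 + 58×60 + 46) × 30 + 2 = 105782.
Real time: 105782 / (30000/1001) = 52943891/15000 s.
Target frame: (52943891/15000) × (24) = 52943891/625 ≈ 84710.226 → 84710.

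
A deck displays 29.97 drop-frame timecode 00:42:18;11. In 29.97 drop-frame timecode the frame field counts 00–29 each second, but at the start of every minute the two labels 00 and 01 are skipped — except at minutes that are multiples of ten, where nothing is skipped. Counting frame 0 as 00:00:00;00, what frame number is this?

Complete 10-minute blocks: 4, each 17982 frames → 71928.
Remaining 2 whole minutes in the current block: 1800 + 1 × 1798 = 3598 frames.
Within the current minute: 18 × 30 + 11 − 2 = 549 (labels ;00/;01 skipped at this minute). Total = 71928 + 3598 + 549 = 76075.

76075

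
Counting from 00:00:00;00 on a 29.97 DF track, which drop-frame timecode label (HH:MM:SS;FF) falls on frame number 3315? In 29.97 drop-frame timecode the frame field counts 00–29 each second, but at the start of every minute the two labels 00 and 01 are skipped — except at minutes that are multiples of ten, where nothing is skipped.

00:01:50;17

Ten DF minutes hold 17982 frames, so frame 3315 lies in block 0 (frames 0–17981) with 3315 frames into that block.
The block's first minute is 1800 frames and the rest 1798 each; 3315 frames reaches minute 1, so 0 × 18 + 1 × 2 = 2 labels have been skipped so far.
Adding those back, label number 3315 + 2 = 3317 at 30 labels/s is 110 s + 17 f = 0 h 1 min 50 s frame 17, i.e. 00:01:50;17.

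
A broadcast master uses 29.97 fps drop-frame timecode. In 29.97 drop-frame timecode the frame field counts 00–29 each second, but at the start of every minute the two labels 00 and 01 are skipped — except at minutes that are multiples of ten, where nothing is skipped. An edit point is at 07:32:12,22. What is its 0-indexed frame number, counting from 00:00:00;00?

Complete 10-minute blocks: 45, each 17982 frames → 809190.
Remaining 2 whole minutes in the current block: 1800 + 1 × 1798 = 3598 frames.
Within the current minute: 12 × 30 + 22 − 2 = 380 (labels ;00/;01 skipped at this minute). Total = 809190 + 3598 + 380 = 813168.

813168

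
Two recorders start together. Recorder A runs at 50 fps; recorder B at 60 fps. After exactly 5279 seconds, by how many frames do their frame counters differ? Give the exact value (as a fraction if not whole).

A emits 50 × 5279 = 263950 frames; B emits 60 × 5279 = 316740.
Difference = 52790 frames; B is ahead of A.

52790 frames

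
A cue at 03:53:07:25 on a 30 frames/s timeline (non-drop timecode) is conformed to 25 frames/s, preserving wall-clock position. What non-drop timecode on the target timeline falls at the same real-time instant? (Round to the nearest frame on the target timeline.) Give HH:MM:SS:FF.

03:53:07:21

Source frame index: (3×3600 + 53×60 + 7) × 30 + 25 = 419635.
Real time: 419635 / (30) = 83927/6 s.
Target frame: (83927/6) × (25) = 2098175/6 ≈ 349695.833 → 349696.
At 25 labels/s: frame 349696 → 03:53:07:21.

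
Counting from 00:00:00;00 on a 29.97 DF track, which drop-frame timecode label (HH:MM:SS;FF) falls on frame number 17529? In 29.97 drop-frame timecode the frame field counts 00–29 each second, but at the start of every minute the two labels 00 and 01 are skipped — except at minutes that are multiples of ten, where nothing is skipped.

Each 10-minute DF block holds 10 × 60 × 30 − 9 × 2 = 17982 frames. 17529 ÷ 17982 → 0 full blocks, remainder 17529.
Within the partial block the first minute is 1800 frames and each further minute 1798, so 9 further minute boundaries passed. Total skipped labels = 18 × 0 + 2 × 9 = 18.
Non-drop label index = 17529 + 18 = 17547; at 30 labels/s that is 00:09:44:27, i.e. DF 00:09:44;27.

00:09:44;27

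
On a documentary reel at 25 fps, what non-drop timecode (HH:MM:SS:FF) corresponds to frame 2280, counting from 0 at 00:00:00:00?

00:01:31:05

2280 ÷ 25 = 91 full seconds, remainder 5 frames.
91 s = 0 h 1 min 31 s.
Timecode: 00:01:31:05.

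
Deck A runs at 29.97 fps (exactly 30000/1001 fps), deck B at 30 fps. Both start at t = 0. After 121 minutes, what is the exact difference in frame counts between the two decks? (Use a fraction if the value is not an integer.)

121 min = 7260 s.
A emits 30000/1001 × 7260 = 19800000/91 frames; B emits 30 × 7260 = 217800.
Difference = 19800/91 frames (≈ 217.5824); B is ahead of A.

19800/91 frames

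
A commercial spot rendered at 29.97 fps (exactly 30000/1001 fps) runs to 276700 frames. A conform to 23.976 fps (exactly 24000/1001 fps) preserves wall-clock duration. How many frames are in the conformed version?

221360 frames

Target frames = source frames × (target rate / source rate) = 276700 × (24000/1001)/(30000/1001) = 276700 × 4/5 = 221360.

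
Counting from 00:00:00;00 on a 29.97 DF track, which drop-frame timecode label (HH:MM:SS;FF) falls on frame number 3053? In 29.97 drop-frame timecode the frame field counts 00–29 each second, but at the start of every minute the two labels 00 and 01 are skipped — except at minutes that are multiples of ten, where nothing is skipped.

00:01:41;25

Ten DF minutes hold 17982 frames, so frame 3053 lies in block 0 (frames 0–17981) with 3053 frames into that block.
The block's first minute is 1800 frames and the rest 1798 each; 3053 frames reaches minute 1, so 0 × 18 + 1 × 2 = 2 labels have been skipped so far.
Adding those back, label number 3053 + 2 = 3055 at 30 labels/s is 101 s + 25 f = 0 h 1 min 41 s frame 25, i.e. 00:01:41;25.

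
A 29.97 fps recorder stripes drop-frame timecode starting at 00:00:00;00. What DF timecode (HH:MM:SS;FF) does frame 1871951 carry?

17:21:00;25

Ten DF minutes hold 17982 frames, so frame 1871951 lies in block 104 (frames 1870128–1888109) with 1823 frames into that block.
The block's first minute is 1800 frames and the rest 1798 each; 1823 frames reaches minute 1, so 104 × 18 + 1 × 2 = 1874 labels have been skipped so far.
Adding those back, label number 1871951 + 1874 = 1873825 at 30 labels/s is 62460 s + 25 f = 17 h 21 min 0 s frame 25, i.e. 17:21:00;25.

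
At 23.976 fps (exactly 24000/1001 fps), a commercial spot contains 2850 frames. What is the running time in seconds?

Running time = 2850 / (24000/1001) = 118.86875 s.

118.86875 seconds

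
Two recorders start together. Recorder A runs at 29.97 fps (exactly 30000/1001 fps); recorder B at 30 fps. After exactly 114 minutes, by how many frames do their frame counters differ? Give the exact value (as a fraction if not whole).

114 min = 6840 s.
A emits 30000/1001 × 6840 = 205200000/1001 frames; B emits 30 × 6840 = 205200.
Difference = 205200/1001 frames (≈ 204.9950); B is ahead of A.

205200/1001 frames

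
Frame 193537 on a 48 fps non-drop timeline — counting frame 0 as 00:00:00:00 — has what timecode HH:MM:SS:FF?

193537 ÷ 48 = 4032 full seconds, remainder 1 frame.
4032 s = 1 h 7 min 12 s.
Timecode: 01:07:12:01.

01:07:12:01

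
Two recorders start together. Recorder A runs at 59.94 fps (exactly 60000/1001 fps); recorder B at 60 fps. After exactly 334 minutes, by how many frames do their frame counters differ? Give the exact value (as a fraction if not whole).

334 min = 20040 s.
A emits 60000/1001 × 20040 = 1202400000/1001 frames; B emits 60 × 20040 = 1202400.
Difference = 1202400/1001 frames (≈ 1201.1988); B is ahead of A.

1202400/1001 frames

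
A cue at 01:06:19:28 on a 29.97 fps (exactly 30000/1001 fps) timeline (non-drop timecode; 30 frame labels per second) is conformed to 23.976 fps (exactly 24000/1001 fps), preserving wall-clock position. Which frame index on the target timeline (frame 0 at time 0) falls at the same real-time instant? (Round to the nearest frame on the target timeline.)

Source frame index: (1×3600 + 6×60 + 19) × 30 + 28 = 119398.
Real time: 119398 / (30000/1001) = 59758699/15000 s.
Target frame: (59758699/15000) × (24000/1001) = 477592/5 ≈ 95518.400 → 95518.

frame 95518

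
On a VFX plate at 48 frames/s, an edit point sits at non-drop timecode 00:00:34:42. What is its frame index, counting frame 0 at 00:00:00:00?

1674

Total seconds to the label: (0 × 3600 + 0 × 60 + 34) = 34.
Frame index = 34 × 48 + 42 = 1674.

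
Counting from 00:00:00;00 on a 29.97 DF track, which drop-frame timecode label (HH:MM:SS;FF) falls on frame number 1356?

Each 10-minute DF block holds 10 × 60 × 30 − 9 × 2 = 17982 frames. 1356 ÷ 17982 → 0 full blocks, remainder 1356.
Within the partial block the first minute is 1800 frames and each further minute 1798, so 0 further minute boundaries passed. Total skipped labels = 18 × 0 + 2 × 0 = 0.
Non-drop label index = 1356 + 0 = 1356; at 30 labels/s that is 00:00:45:06, i.e. DF 00:00:45;06.

00:00:45;06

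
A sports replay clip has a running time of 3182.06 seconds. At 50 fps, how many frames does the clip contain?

159103 frames

Frames = 3182.06 × 50 = 159103.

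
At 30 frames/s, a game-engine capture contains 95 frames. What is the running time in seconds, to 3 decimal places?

Running time = 95 × 1/30 = 19/6 s ≈ 3.167 s.

3.167 seconds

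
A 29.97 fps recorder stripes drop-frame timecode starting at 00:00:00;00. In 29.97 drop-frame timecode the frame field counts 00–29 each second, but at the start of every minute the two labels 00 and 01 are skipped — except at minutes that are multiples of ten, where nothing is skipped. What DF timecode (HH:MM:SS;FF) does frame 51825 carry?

00:28:49;07

Ten DF minutes hold 17982 frames, so frame 51825 lies in block 2 (frames 35964–53945) with 15861 frames into that block.
The block's first minute is 1800 frames and the rest 1798 each; 15861 frames reaches minute 8, so 2 × 18 + 8 × 2 = 52 labels have been skipped so far.
Adding those back, label number 51825 + 52 = 51877 at 30 labels/s is 1729 s + 7 f = 0 h 28 min 49 s frame 7, i.e. 00:28:49;07.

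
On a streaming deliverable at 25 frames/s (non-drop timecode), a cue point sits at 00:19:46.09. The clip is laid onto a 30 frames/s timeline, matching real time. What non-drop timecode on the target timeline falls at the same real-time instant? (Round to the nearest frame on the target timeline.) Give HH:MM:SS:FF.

Source frame index: (0×3600 + 19×60 + 46) × 25 + 9 = 29659.
Real time: 29659 / (25) = 29659/25 s.
Target frame: (29659/25) × (30) = 177954/5 ≈ 35590.800 → 35591.
At 30 labels/s: frame 35591 → 00:19:46:11.

00:19:46:11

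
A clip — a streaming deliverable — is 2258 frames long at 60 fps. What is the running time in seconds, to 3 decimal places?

Running time = 2258 × 1/60 = 1129/30 s ≈ 37.633 s.

37.633 seconds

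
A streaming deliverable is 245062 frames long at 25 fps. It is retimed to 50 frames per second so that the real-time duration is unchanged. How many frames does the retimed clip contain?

Frames at target rate = 245062 × (50) / (25) = 490124.

490124 frames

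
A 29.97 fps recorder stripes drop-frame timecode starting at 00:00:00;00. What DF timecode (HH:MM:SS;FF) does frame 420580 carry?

Each 10-minute DF block holds 10 × 60 × 30 − 9 × 2 = 17982 frames. 420580 ÷ 17982 → 23 full blocks, remainder 6994.
Within the partial block the first minute is 1800 frames and each further minute 1798, so 3 further minute boundaries passed. Total skipped labels = 18 × 23 + 2 × 3 = 420.
Non-drop label index = 420580 + 420 = 421000; at 30 labels/s that is 03:53:53:10, i.e. DF 03:53:53;10.

03:53:53;10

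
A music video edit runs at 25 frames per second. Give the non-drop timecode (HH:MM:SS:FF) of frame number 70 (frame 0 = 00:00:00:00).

70 ÷ 25 = 2 full seconds, remainder 20 frames.
2 s = 0 h 0 min 2 s.
Timecode: 00:00:02:20.

00:00:02:20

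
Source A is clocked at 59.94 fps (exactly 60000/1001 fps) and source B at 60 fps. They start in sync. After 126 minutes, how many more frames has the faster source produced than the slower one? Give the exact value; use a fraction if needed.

64800/143 frames

126 min = 7560 s.
A emits 60000/1001 × 7560 = 64800000/143 frames; B emits 60 × 7560 = 453600.
Difference = 64800/143 frames (≈ 453.1469); B is ahead of A.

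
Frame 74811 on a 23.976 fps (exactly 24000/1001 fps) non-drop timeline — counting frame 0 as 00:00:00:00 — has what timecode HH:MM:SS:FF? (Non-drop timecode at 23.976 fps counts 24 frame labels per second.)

74811 ÷ 24 = 3117 full seconds, remainder 3 frames.
3117 s = 0 h 51 min 57 s.
Timecode: 00:51:57:03.

00:51:57:03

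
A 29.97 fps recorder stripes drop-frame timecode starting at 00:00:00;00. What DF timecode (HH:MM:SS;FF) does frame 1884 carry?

00:01:02;26

Each 10-minute DF block holds 10 × 60 × 30 − 9 × 2 = 17982 frames. 1884 ÷ 17982 → 0 full blocks, remainder 1884.
Within the partial block the first minute is 1800 frames and each further minute 1798, so 1 further minute boundary passed. Total skipped labels = 18 × 0 + 2 × 1 = 2.
Non-drop label index = 1884 + 2 = 1886; at 30 labels/s that is 00:01:02:26, i.e. DF 00:01:02;26.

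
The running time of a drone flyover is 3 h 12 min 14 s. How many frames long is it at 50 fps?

3 h 12 min 14 s = 11534 s.
Frames = 11534 × 50 = 576700.

576700 frames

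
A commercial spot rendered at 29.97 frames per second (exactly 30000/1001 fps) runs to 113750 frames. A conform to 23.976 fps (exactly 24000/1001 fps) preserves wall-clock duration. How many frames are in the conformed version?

91000 frames

Target frames = source frames × (target rate / source rate) = 113750 × (24000/1001)/(30000/1001) = 113750 × 4/5 = 91000.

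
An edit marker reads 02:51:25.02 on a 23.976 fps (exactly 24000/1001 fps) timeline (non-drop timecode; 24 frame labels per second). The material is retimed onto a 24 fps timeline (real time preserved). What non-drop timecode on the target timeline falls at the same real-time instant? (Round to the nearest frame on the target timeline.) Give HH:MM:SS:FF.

02:51:35:09

Source frame index: (2×3600 + 51×60 + 25) × 24 + 2 = 246842.
Real time: 246842 / (24000/1001) = 123544421/12000 s.
Target frame: (123544421/12000) × (24) = 123544421/500 ≈ 247088.842 → 247089.
At 24 labels/s: frame 247089 → 02:51:35:09.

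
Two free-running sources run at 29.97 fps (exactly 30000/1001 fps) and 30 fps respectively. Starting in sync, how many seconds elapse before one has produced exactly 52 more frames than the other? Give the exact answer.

The gap grows by |30 − 30000/1001| = 30/1001 frames per second.
Time for a 52-frame gap: 52 ÷ (30/1001) = 26026/15 s.

26026/15 seconds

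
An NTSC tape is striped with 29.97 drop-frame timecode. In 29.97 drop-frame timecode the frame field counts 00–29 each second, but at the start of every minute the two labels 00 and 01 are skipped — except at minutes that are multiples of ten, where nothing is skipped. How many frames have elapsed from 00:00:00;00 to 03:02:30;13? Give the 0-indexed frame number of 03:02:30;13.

328185

As if non-drop at 30 labels/s: (3 × 3600 + 2 × 60 + 30) × 30 + 13 = 328513.
Minute boundaries passed: 182; those not divisible by 10: 182 − 18 = 164; dropped labels = 2 × 164 = 328.
Actual frame index = 328513 − 328 = 328185.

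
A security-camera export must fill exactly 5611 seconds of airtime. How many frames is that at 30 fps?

168330 frames

Frames = 5611 × 30 = 168330.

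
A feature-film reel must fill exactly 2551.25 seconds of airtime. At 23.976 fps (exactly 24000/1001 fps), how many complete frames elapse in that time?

61168 frames

Frames = 2551.25 × 24000/1001 = 4710000/77 ≈ 61168.8312.
Complete frames: 61168.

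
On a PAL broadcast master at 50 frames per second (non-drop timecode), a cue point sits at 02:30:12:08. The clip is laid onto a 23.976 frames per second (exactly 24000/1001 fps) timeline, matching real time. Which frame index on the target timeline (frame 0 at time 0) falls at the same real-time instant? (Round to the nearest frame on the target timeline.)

Source frame index: (2×3600 + 30×60 + 12) × 50 + 8 = 450608.
Real time: 450608 / (50) = 225304/25 s.
Target frame: (225304/25) × (24000/1001) = 216291840/1001 ≈ 216075.764 → 216076.

frame 216076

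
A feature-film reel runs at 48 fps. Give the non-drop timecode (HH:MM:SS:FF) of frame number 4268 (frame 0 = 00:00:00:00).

00:01:28:44

4268 ÷ 48 = 88 full seconds, remainder 44 frames.
88 s = 0 h 1 min 28 s.
Timecode: 00:01:28:44.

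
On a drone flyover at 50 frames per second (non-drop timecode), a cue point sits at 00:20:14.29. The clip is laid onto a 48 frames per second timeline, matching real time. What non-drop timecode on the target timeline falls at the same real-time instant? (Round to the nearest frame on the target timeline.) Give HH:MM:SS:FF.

00:20:14:28

Source frame index: (0×3600 + 20×60 + 14) × 50 + 29 = 60729.
Real time: 60729 / (50) = 60729/50 s.
Target frame: (60729/50) × (48) = 1457496/25 ≈ 58299.840 → 58300.
At 48 labels/s: frame 58300 → 00:20:14:28.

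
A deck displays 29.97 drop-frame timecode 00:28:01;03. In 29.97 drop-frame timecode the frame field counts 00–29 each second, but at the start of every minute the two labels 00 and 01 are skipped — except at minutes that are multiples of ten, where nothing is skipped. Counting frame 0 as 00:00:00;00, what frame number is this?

As if non-drop at 30 labels/s: (0 × 3600 + 28 × 60 + 1) × 30 + 3 = 50433.
Minute boundaries passed: 28; those not divisible by 10: 28 − 2 = 26; dropped labels = 2 × 26 = 52.
Actual frame index = 50433 − 52 = 50381.

50381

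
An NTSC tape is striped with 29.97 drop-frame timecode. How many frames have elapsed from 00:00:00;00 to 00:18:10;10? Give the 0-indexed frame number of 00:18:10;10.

As if non-drop at 30 labels/s: (0 × 3600 + 18 × 60 + 10) × 30 + 10 = 32710.
Minute boundaries passed: 18; those not divisible by 10: 18 − 1 = 17; dropped labels = 2 × 17 = 34.
Actual frame index = 32710 − 34 = 32676.

32676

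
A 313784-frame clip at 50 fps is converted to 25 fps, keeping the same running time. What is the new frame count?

Target frames = source frames × (target rate / source rate) = 313784 × (25)/(50) = 313784 × 1/2 = 156892.

156892 frames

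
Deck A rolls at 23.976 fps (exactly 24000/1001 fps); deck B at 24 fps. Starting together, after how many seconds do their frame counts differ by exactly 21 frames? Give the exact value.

875.875 seconds

The gap grows by |24 − 24000/1001| = 24/1001 frames per second.
Time for a 21-frame gap: 21 ÷ (24/1001) = 875.875 s.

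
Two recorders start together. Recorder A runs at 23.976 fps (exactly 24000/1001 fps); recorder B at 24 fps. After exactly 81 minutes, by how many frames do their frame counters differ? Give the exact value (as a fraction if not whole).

81 min = 4860 s.
A emits 24000/1001 × 4860 = 116640000/1001 frames; B emits 24 × 4860 = 116640.
Difference = 116640/1001 frames (≈ 116.5235); B is ahead of A.

116640/1001 frames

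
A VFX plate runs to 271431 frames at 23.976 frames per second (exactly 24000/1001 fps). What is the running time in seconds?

11320.934625 seconds

Running time = 271431 / (24000/1001) = 11320.934625 s.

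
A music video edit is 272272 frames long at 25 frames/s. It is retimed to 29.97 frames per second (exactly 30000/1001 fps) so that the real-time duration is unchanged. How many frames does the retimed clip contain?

Target frames = source frames × (target rate / source rate) = 272272 × (30000/1001)/(25) = 272272 × 1200/1001 = 326400.

326400 frames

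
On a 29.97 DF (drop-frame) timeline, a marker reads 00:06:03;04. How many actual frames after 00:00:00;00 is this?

As if non-drop at 30 labels/s: (0 × 3600 + 6 × 60 + 3) × 30 + 4 = 10894.
Minute boundaries passed: 6; those not divisible by 10: 6 − 0 = 6; dropped labels = 2 × 6 = 12.
Actual frame index = 10894 − 12 = 10882.

10882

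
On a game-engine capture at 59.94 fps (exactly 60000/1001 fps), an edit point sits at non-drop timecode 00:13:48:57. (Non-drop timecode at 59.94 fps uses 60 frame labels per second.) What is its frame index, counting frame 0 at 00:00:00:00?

Total seconds to the label: (0 × 3600 + 13 × 60 + 48) = 828.
Frame index = 828 × 60 + 57 = 49737.

frame 49737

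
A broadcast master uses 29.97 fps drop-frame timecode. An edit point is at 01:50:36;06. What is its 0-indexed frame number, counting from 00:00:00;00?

198888

Complete 10-minute blocks: 11, each 17982 frames → 197802.
Remaining 0 whole minutes in the current block: 0 frames.
Within the current minute: 36 × 30 + 6 = 1086. Total = 197802 + 0 + 1086 = 198888.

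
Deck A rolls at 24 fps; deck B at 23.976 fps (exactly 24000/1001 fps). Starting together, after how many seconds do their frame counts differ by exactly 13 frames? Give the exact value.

The gap grows by |24000/1001 − 24| = 24/1001 frames per second.
Time for a 13-frame gap: 13 ÷ (24/1001) = 13013/24 s.

13013/24 seconds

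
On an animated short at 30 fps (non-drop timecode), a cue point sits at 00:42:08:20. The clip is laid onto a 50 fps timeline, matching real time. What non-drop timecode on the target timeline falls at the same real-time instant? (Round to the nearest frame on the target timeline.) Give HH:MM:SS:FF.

Source frame index: (0×3600 + 42×60 + 8) × 30 + 20 = 75860.
Real time: 75860 / (30) = 7586/3 s.
Target frame: (7586/3) × (50) = 379300/3 ≈ 126433.333 → 126433.
At 50 labels/s: frame 126433 → 00:42:08:33.

00:42:08:33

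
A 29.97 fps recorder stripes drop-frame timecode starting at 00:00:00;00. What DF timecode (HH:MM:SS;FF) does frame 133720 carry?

01:14:21;24

Each 10-minute DF block holds 10 × 60 × 30 − 9 × 2 = 17982 frames. 133720 ÷ 17982 → 7 full blocks, remainder 7846.
Within the partial block the first minute is 1800 frames and each further minute 1798, so 4 further minute boundaries passed. Total skipped labels = 18 × 7 + 2 × 4 = 134.
Non-drop label index = 133720 + 134 = 133854; at 30 labels/s that is 01:14:21:24, i.e. DF 01:14:21;24.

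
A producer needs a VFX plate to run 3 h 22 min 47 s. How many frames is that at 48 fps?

584016 frames

3 h 22 min 47 s = 12167 s.
Frames = 12167 × 48 = 584016.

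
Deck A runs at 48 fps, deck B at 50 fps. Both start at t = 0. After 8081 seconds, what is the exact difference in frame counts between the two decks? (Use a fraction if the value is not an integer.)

16162 frames

A emits 48 × 8081 = 387888 frames; B emits 50 × 8081 = 404050.
Difference = 16162 frames; B is ahead of A.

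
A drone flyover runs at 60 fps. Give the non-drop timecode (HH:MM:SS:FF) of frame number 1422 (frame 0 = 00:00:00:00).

00:00:23:42

1422 ÷ 60 = 23 full seconds, remainder 42 frames.
23 s = 0 h 0 min 23 s.
Timecode: 00:00:23:42.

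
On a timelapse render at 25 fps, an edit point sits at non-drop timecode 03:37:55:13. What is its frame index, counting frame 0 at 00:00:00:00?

Total seconds to the label: (3 × 3600 + 37 × 60 + 55) = 13075.
Frame index = 13075 × 25 + 13 = 326888.

326888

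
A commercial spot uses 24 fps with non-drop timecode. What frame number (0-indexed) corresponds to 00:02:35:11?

3731

Total seconds to the label: (0 × 3600 + 2 × 60 + 35) = 155.
Frame index = 155 × 24 + 11 = 3731.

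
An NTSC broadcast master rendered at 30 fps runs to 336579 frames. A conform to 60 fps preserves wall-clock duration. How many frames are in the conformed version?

Target frames = source frames × (target rate / source rate) = 336579 × (60)/(30) = 336579 × 2 = 673158.

673158 frames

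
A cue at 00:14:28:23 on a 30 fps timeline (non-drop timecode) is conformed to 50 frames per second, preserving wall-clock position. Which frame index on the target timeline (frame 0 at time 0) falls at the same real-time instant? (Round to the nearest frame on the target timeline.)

Source frame index: (0×3600 + 14×60 + 28) × 30 + 23 = 26063.
Real time: 26063 / (30) = 26063/30 s.
Target frame: (26063/30) × (50) = 130315/3 ≈ 43438.333 → 43438.

frame 43438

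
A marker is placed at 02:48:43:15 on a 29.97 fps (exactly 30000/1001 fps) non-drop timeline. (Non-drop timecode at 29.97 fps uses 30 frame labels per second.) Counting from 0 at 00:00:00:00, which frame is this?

frame 303705

Total seconds to the label: (2 × 3600 + 48 × 60 + 43) = 10123.
Frame index = 10123 × 30 + 15 = 303705.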